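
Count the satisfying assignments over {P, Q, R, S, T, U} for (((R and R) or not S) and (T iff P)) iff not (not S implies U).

Initial set: {T ((((R and R) or not S) and (T iff P)) iff not (not S implies U))}.
T ((((R and R) or not S) and (T iff P)) iff not (not S implies U)): β-rule — branch into T (((R and R) or not S) and (T iff P)), T not (not S implies U)  //  F (((R and R) or not S) and (T iff P)), F not (not S implies U).
  branch 1 (add T (((R and R) or not S) and (T iff P)), T not (not S implies U)):
    T (((R and R) or not S) and (T iff P)): α-rule — add T ((R and R) or not S), T (T iff P).
    T not (not S implies U): α-rule — add T not S, F U.
    T ((R and R) or not S): β-rule — branch into T (R and R)  //  T not S.
      branch 1.1 (add T (R and R)):
        T (R and R): α-rule — add T R, T R.
        T (T iff P): β-rule — branch into T T, T P  //  F T, F P.
          branch 1.1.1 (add T T, T P):
            ○ open, literals {P=T, R=T, S=F, T=T, U=F}.
          branch 1.1.2 (add F T, F P):
            ○ open, literals {P=F, R=T, S=F, T=F, U=F}.
      branch 1.2 (add T not S):
        T (T iff P): β-rule — branch into T T, T P  //  F T, F P.
          branch 1.2.1 (add T T, T P):
            ○ open, literals {P=T, S=F, T=T, U=F}.
          branch 1.2.2 (add F T, F P):
            ○ open, literals {P=F, S=F, T=F, U=F}.
  branch 2 (add F (((R and R) or not S) and (T iff P)), F not (not S implies U)):
    F (((R and R) or not S) and (T iff P)): β-rule — branch into F ((R and R) or not S)  //  F (T iff P).
      branch 2.1 (add F ((R and R) or not S)):
        F ((R and R) or not S): α-rule — add F (R and R), F not S.
        F not (not S implies U): β-rule — branch into F not S  //  T U.
          branch 2.1.1 (add F not S):
            F (R and R): β-rule — branch into F R  //  F R.
              branch 2.1.1.1 (add F R):
                ○ open, literals {R=F, S=T}.
              branch 2.1.1.2 (add F R):
                ○ open, literals {R=F, S=T}.
          branch 2.1.2 (add T U):
            F (R and R): β-rule — branch into F R  //  F R.
              branch 2.1.2.1 (add F R):
                ○ open, literals {R=F, S=T, U=T}.
              branch 2.1.2.2 (add F R):
                ○ open, literals {R=F, S=T, U=T}.
      branch 2.2 (add F (T iff P)):
        F not (not S implies U): β-rule — branch into F not S  //  T U.
          branch 2.2.1 (add F not S):
            F (T iff P): β-rule — branch into T T, F P  //  F T, T P.
              branch 2.2.1.1 (add T T, F P):
                ○ open, literals {P=F, S=T, T=T}.
              branch 2.2.1.2 (add F T, T P):
                ○ open, literals {P=T, S=T, T=F}.
          branch 2.2.2 (add T U):
            F (T iff P): β-rule — branch into T T, F P  //  F T, T P.
              branch 2.2.2.1 (add T T, F P):
                ○ open, literals {P=F, T=T, U=T}.
              branch 2.2.2.2 (add F T, T P):
                ○ open, literals {P=T, T=F, U=T}.
0 branches closed, 12 open.
Each open branch fixes some atoms; the unmentioned ones are free. Counting distinct full assignments: branch {P=T, R=T, S=F, T=T, U=F} (Q) contributes 2 new; branch {P=F, R=T, S=F, T=F, U=F} (Q) contributes 2 new; branch {P=T, S=F, T=T, U=F} (Q, R) contributes 2 new; branch {P=F, S=F, T=F, U=F} (Q, R) contributes 2 new; branch {R=F, S=T} (P, Q, T, U) contributes 16 new; branch {R=F, S=T} (P, Q, T, U) contributes 0 new; branch {R=F, S=T, U=T} (P, Q, T) contributes 0 new; branch {R=F, S=T, U=T} (P, Q, T) contributes 0 new; branch {P=F, S=T, T=T} (Q, R, U) contributes 4 new; branch {P=T, S=T, T=F} (Q, R, U) contributes 4 new; branch {P=F, T=T, U=T} (Q, R, S) contributes 4 new; branch {P=T, T=F, U=T} (Q, R, S) contributes 4 new. Total: 40.

40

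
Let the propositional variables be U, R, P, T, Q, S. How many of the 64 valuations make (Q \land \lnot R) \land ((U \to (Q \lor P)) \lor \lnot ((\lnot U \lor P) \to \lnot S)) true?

Initial set: {((Q \land \lnot R) \land ((U \to (Q \lor P)) \lor \lnot ((\lnot U \lor P) \to \lnot S)))}.
((Q \land \lnot R) \land ((U \to (Q \lor P)) \lor \lnot ((\lnot U \lor P) \to \lnot S))): α-rule — add (Q \land \lnot R), ((U \to (Q \lor P)) \lor \lnot ((\lnot U \lor P) \to \lnot S)).
(Q \land \lnot R): α-rule — add Q, \lnot R.
((U \to (Q \lor P)) \lor \lnot ((\lnot U \lor P) \to \lnot S)): β-rule — branch into (U \to (Q \lor P))  //  \lnot ((\lnot U \lor P) \to \lnot S).
  branch 1 (add (U \to (Q \lor P))):
    (U \to (Q \lor P)): β-rule — branch into \lnot U  //  (Q \lor P).
      branch 1.1 (add \lnot U):
        ○ open, literals {Q=1, R=0, U=0}.
      branch 1.2 (add (Q \lor P)):
        (Q \lor P): β-rule — branch into Q  //  P.
          branch 1.2.1 (add Q):
            ○ open, literals {Q=1, R=0}.
          branch 1.2.2 (add P):
            ○ open, literals {P=1, Q=1, R=0}.
  branch 2 (add \lnot ((\lnot U \lor P) \to \lnot S)):
    \lnot ((\lnot U \lor P) \to \lnot S): α-rule — add (\lnot U \lor P), \lnot \lnot S.
    (\lnot U \lor P): β-rule — branch into \lnot U  //  P.
      branch 2.1 (add \lnot U):
        ○ open, literals {Q=1, R=0, S=1, U=0}.
      branch 2.2 (add P):
        ○ open, literals {P=1, Q=1, R=0, S=1}.
0 branches closed, 5 open.
Each open branch fixes some atoms; the unmentioned ones are free. Counting distinct full assignments: branch {Q=1, R=0, U=0} (P, T, S) contributes 8 new; branch {Q=1, R=0} (U, P, T, S) contributes 8 new; branch {P=1, Q=1, R=0} (U, T, S) contributes 0 new; branch {Q=1, R=0, S=1, U=0} (P, T) contributes 0 new; branch {P=1, Q=1, R=0, S=1} (U, T) contributes 0 new. Total: 16.

16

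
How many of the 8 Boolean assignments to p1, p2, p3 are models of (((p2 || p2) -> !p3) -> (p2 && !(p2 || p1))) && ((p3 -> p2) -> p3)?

2

Initial set: {((((p2 || p2) -> !p3) -> (p2 && !(p2 || p1))) && ((p3 -> p2) -> p3))}.
((((p2 || p2) -> !p3) -> (p2 && !(p2 || p1))) && ((p3 -> p2) -> p3)): α-rule — add (((p2 || p2) -> !p3) -> (p2 && !(p2 || p1))), ((p3 -> p2) -> p3).
(((p2 || p2) -> !p3) -> (p2 && !(p2 || p1))): β-rule — branch into !((p2 || p2) -> !p3)  //  (p2 && !(p2 || p1)).
  branch 1 (add !((p2 || p2) -> !p3)):
    !((p2 || p2) -> !p3): α-rule — add (p2 || p2), !!p3.
    ((p3 -> p2) -> p3): β-rule — branch into !(p3 -> p2)  //  p3.
      branch 1.1 (add !(p3 -> p2)):
        !(p3 -> p2): α-rule — add p3, !p2.
        (p2 || p2): β-rule — branch into p2  //  p2.
          branch 1.1.1 (add p2):
            × closes — contains both p2 and !p2.
          branch 1.1.2 (add p2):
            × closes — contains both p2 and !p2.
      branch 1.2 (add p3):
        (p2 || p2): β-rule — branch into p2  //  p2.
          branch 1.2.1 (add p2):
            ○ open, literals {p2=true, p3=true}.
          branch 1.2.2 (add p2):
            ○ open, literals {p2=true, p3=true}.
  branch 2 (add (p2 && !(p2 || p1))):
    (p2 && !(p2 || p1)): α-rule — add p2, !(p2 || p1).
    !(p2 || p1): α-rule — add !p2, !p1.
    × closes — contains both p2 and !p2.
3 branches closed, 2 open.
Each open branch fixes some atoms; the unmentioned ones are free. Counting distinct full assignments: branch {p2=true, p3=true} (p1) contributes 2 new; branch {p2=true, p3=true} (p1) contributes 0 new. Total: 2.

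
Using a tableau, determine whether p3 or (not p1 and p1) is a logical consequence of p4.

No

Initial set: {p4; not (p3 or (not p1 and p1))}.
not (p3 or (not p1 and p1)): α-rule — add not p3, not (not p1 and p1).
not (not p1 and p1): β-rule — branch into not not p1  //  not p1.
  branch 1 (add not not p1):
    ○ open, literals {p1=T, p3=F, p4=T}.
  branch 2 (add not p1):
    ○ open, literals {p1=F, p3=F, p4=T}.
0 branches closed, 2 open.
An open branch gives a countermodel: p1=T, p3=F, p4=T (unmentioned atoms arbitrary); the premises hold there but the conclusion fails.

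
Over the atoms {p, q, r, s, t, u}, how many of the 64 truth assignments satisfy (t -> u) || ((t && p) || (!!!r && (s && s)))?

Initial set: {T ((t -> u) || ((t && p) || (!!!r && (s && s))))}.
T ((t -> u) || ((t && p) || (!!!r && (s && s)))): β-rule — branch into T (t -> u)  //  T ((t && p) || (!!!r && (s && s))).
  branch 1 (add T (t -> u)):
    T (t -> u): β-rule — branch into F t  //  T u.
      branch 1.1 (add F t):
        ○ open, literals {t=false}.
      branch 1.2 (add T u):
        ○ open, literals {u=true}.
  branch 2 (add T ((t && p) || (!!!r && (s && s)))):
    T ((t && p) || (!!!r && (s && s))): β-rule — branch into T (t && p)  //  T (!!!r && (s && s)).
      branch 2.1 (add T (t && p)):
        T (t && p): α-rule — add T t, T p.
        ○ open, literals {p=true, t=true}.
      branch 2.2 (add T (!!!r && (s && s))):
        T (!!!r && (s && s)): α-rule — add T !!!r, T (s && s).
        T !!!r: drop double negation, giving T !r.
        T (s && s): α-rule — add T s, T s.
        ○ open, literals {r=false, s=true}.
0 branches closed, 4 open.
Each open branch fixes some atoms; the unmentioned ones are free. Counting distinct full assignments: branch {t=false} (p, q, r, s, u) contributes 32 new; branch {u=true} (p, q, r, s, t) contributes 16 new; branch {p=true, t=true} (q, r, s, u) contributes 8 new; branch {r=false, s=true} (p, q, t, u) contributes 2 new. Total: 58.

58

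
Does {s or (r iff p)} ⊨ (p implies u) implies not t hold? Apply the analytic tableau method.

Initial set: {(s or (r iff p)); not ((p implies u) implies not t)}.
not ((p implies u) implies not t): α-rule — add (p implies u), not not t.
(s or (r iff p)): β-rule — branch into s  //  (r iff p).
  branch 1 (add s):
    (p implies u): β-rule — branch into not p  //  u.
      branch 1.1 (add not p):
        ○ open, literals {p=false, s=true, t=true}.
      branch 1.2 (add u):
        ○ open, literals {s=true, t=true, u=true}.
  branch 2 (add (r iff p)):
    (p implies u): β-rule — branch into not p  //  u.
      branch 2.1 (add not p):
        (r iff p): β-rule — branch into r, p  //  not r, not p.
          branch 2.1.1 (add r, p):
            × closes — contains both p and not p.
          branch 2.1.2 (add not r, not p):
            ○ open, literals {p=false, r=false, t=true}.
      branch 2.2 (add u):
        (r iff p): β-rule — branch into r, p  //  not r, not p.
          branch 2.2.1 (add r, p):
            ○ open, literals {p=true, r=true, t=true, u=true}.
          branch 2.2.2 (add not r, not p):
            ○ open, literals {p=false, r=false, t=true, u=true}.
1 branch closed, 5 open.
An open branch gives a countermodel: p=false, s=true, t=true (unmentioned atoms arbitrary); the premises hold there but the conclusion fails.

No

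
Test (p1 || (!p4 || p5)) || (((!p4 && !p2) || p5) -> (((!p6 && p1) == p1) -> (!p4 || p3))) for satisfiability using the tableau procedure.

Satisfiable

Initial set: {((p1 || (!p4 || p5)) || (((!p4 && !p2) || p5) -> (((!p6 && p1) == p1) -> (!p4 || p3))))}.
((p1 || (!p4 || p5)) || (((!p4 && !p2) || p5) -> (((!p6 && p1) == p1) -> (!p4 || p3)))): β-rule — branch into (p1 || (!p4 || p5))  //  (((!p4 && !p2) || p5) -> (((!p6 && p1) == p1) -> (!p4 || p3))).
  branch 1 (add (p1 || (!p4 || p5))):
    (p1 || (!p4 || p5)): β-rule — branch into p1  //  (!p4 || p5).
      branch 1.1 (add p1):
        ○ open, literals {p1=true}.
      branch 1.2 (add (!p4 || p5)):
        (!p4 || p5): β-rule — branch into !p4  //  p5.
          branch 1.2.1 (add !p4):
            ○ open, literals {p4=false}.
          branch 1.2.2 (add p5):
            ○ open, literals {p5=true}.
  branch 2 (add (((!p4 && !p2) || p5) -> (((!p6 && p1) == p1) -> (!p4 || p3)))):
    (((!p4 && !p2) || p5) -> (((!p6 && p1) == p1) -> (!p4 || p3))): β-rule — branch into !((!p4 && !p2) || p5)  //  (((!p6 && p1) == p1) -> (!p4 || p3)).
      branch 2.1 (add !((!p4 && !p2) || p5)):
        !((!p4 && !p2) || p5): α-rule — add !(!p4 && !p2), !p5.
        !(!p4 && !p2): β-rule — branch into !!p4  //  !!p2.
          branch 2.1.1 (add !!p4):
            ○ open, literals {p4=true, p5=false}.
          branch 2.1.2 (add !!p2):
            ○ open, literals {p2=true, p5=false}.
      branch 2.2 (add (((!p6 && p1) == p1) -> (!p4 || p3))):
        (((!p6 && p1) == p1) -> (!p4 || p3)): β-rule — branch into !((!p6 && p1) == p1)  //  (!p4 || p3).
          branch 2.2.1 (add !((!p6 && p1) == p1)):
            !((!p6 && p1) == p1): β-rule — branch into (!p6 && p1), !p1  //  !(!p6 && p1), p1.
              branch 2.2.1.1 (add (!p6 && p1), !p1):
                (!p6 && p1): α-rule — add !p6, p1.
                × closes — contains both p1 and !p1.
              branch 2.2.1.2 (add !(!p6 && p1), p1):
                !(!p6 && p1): β-rule — branch into !!p6  //  !p1.
                  branch 2.2.1.2.1 (add !!p6):
                    ○ open, literals {p1=true, p6=true}.
                  branch 2.2.1.2.2 (add !p1):
                    × closes — contains both p1 and !p1.
          branch 2.2.2 (add (!p4 || p3)):
            (!p4 || p3): β-rule — branch into !p4  //  p3.
              branch 2.2.2.1 (add !p4):
                ○ open, literals {p4=false}.
              branch 2.2.2.2 (add p3):
                ○ open, literals {p3=true}.
2 branches closed, 8 open.
An open branch gives a satisfying assignment: p1=true.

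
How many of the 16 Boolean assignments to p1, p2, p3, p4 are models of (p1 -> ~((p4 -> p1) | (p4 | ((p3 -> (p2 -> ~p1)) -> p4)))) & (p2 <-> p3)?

Initial set: {T ((p1 -> ~((p4 -> p1) | (p4 | ((p3 -> (p2 -> ~p1)) -> p4)))) & (p2 <-> p3))}.
T ((p1 -> ~((p4 -> p1) | (p4 | ((p3 -> (p2 -> ~p1)) -> p4)))) & (p2 <-> p3)): α-rule — add T (p1 -> ~((p4 -> p1) | (p4 | ((p3 -> (p2 -> ~p1)) -> p4)))), T (p2 <-> p3).
T (p1 -> ~((p4 -> p1) | (p4 | ((p3 -> (p2 -> ~p1)) -> p4)))): β-rule — branch into F p1  //  T ~((p4 -> p1) | (p4 | ((p3 -> (p2 -> ~p1)) -> p4))).
  branch 1 (add F p1):
    T (p2 <-> p3): β-rule — branch into T p2, T p3  //  F p2, F p3.
      branch 1.1 (add T p2, T p3):
        ○ open, literals {p1=false, p2=true, p3=true}.
      branch 1.2 (add F p2, F p3):
        ○ open, literals {p1=false, p2=false, p3=false}.
  branch 2 (add T ~((p4 -> p1) | (p4 | ((p3 -> (p2 -> ~p1)) -> p4)))):
    T ~((p4 -> p1) | (p4 | ((p3 -> (p2 -> ~p1)) -> p4))): α-rule — add F (p4 -> p1), F (p4 | ((p3 -> (p2 -> ~p1)) -> p4)).
    F (p4 -> p1): α-rule — add T p4, F p1.
    F (p4 | ((p3 -> (p2 -> ~p1)) -> p4)): α-rule — add F p4, F ((p3 -> (p2 -> ~p1)) -> p4).
    × closes — contains both p4 and ~p4.
1 branch closed, 2 open.
Each open branch fixes some atoms; the unmentioned ones are free. Counting distinct full assignments: branch {p1=false, p2=true, p3=true} (p4) contributes 2 new; branch {p1=false, p2=false, p3=false} (p4) contributes 2 new. Total: 4.

4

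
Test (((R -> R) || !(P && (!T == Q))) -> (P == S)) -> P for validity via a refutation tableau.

Not valid

Assume the negation and expand:
Initial set: {!((((R -> R) || !(P && (!T == Q))) -> (P == S)) -> P)}.
!((((R -> R) || !(P && (!T == Q))) -> (P == S)) -> P): α-rule — add (((R -> R) || !(P && (!T == Q))) -> (P == S)), !P.
(((R -> R) || !(P && (!T == Q))) -> (P == S)): β-rule — branch into !((R -> R) || !(P && (!T == Q)))  //  (P == S).
  branch 1 (add !((R -> R) || !(P && (!T == Q)))):
    !((R -> R) || !(P && (!T == Q))): α-rule — add !(R -> R), !!(P && (!T == Q)).
    !(R -> R): α-rule — add R, !R.
    × closes — contains both R and !R.
  branch 2 (add (P == S)):
    (P == S): β-rule — branch into P, S  //  !P, !S.
      branch 2.1 (add P, S):
        × closes — contains both P and !P.
      branch 2.2 (add !P, !S):
        ○ open, literals {P=0, S=0}.
2 branches closed, 1 open.
An open branch gives a countermodel: P=0, S=0 (unmentioned atoms arbitrary); under it the original formula is false.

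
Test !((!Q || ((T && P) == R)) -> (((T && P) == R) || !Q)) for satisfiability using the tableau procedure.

Unsatisfiable

Initial set: {!((!Q || ((T && P) == R)) -> (((T && P) == R) || !Q))}.
!((!Q || ((T && P) == R)) -> (((T && P) == R) || !Q)): α-rule — add (!Q || ((T && P) == R)), !(((T && P) == R) || !Q).
!(((T && P) == R) || !Q): α-rule — add !((T && P) == R), !!Q.
(!Q || ((T && P) == R)): β-rule — branch into !Q  //  ((T && P) == R).
  branch 1 (add !Q):
    × closes — contains both Q and !Q.
  branch 2 (add ((T && P) == R)):
    !((T && P) == R): β-rule — branch into (T && P), !R  //  !(T && P), R.
      branch 2.1 (add (T && P), !R):
        (T && P): α-rule — add T, P.
        ((T && P) == R): β-rule — branch into (T && P), R  //  !(T && P), !R.
          branch 2.1.1 (add (T && P), R):
            × closes — contains both R and !R.
          branch 2.1.2 (add !(T && P), !R):
            !(T && P): β-rule — branch into !T  //  !P.
              branch 2.1.2.1 (add !T):
                × closes — contains both T and !T.
              branch 2.1.2.2 (add !P):
                × closes — contains both P and !P.
      branch 2.2 (add !(T && P), R):
        ((T && P) == R): β-rule — branch into (T && P), R  //  !(T && P), !R.
          branch 2.2.1 (add (T && P), R):
            (T && P): α-rule — add T, P.
            !(T && P): β-rule — branch into !T  //  !P.
              branch 2.2.1.1 (add !T):
                × closes — contains both T and !T.
              branch 2.2.1.2 (add !P):
                × closes — contains both P and !P.
          branch 2.2.2 (add !(T && P), !R):
            × closes — contains both R and !R.
All 7 branches close.
Every branch closed; the formula is unsatisfiable.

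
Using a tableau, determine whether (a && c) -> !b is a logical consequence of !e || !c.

Initial set: {(!e || !c); !((a && c) -> !b)}.
!((a && c) -> !b): α-rule — add (a && c), !!b.
(a && c): α-rule — add a, c.
(!e || !c): β-rule — branch into !e  //  !c.
  branch 1 (add !e):
    ○ open, literals {a=1, b=1, c=1, e=0}.
  branch 2 (add !c):
    × closes — contains both c and !c.
1 branch closed, 1 open.
An open branch gives a countermodel: a=1, b=1, c=1, e=0 (unmentioned atoms arbitrary); the premises hold there but the conclusion fails.

No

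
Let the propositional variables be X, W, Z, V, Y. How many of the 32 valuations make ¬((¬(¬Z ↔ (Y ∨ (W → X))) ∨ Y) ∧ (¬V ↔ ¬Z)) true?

20

Initial set: {T ¬((¬(¬Z ↔ (Y ∨ (W → X))) ∨ Y) ∧ (¬V ↔ ¬Z))}.
T ¬((¬(¬Z ↔ (Y ∨ (W → X))) ∨ Y) ∧ (¬V ↔ ¬Z)): β-rule — branch into F (¬(¬Z ↔ (Y ∨ (W → X))) ∨ Y)  //  F (¬V ↔ ¬Z).
  branch 1 (add F (¬(¬Z ↔ (Y ∨ (W → X))) ∨ Y)):
    F (¬(¬Z ↔ (Y ∨ (W → X))) ∨ Y): α-rule — add F ¬(¬Z ↔ (Y ∨ (W → X))), F Y.
    F ¬(¬Z ↔ (Y ∨ (W → X))): β-rule — branch into T ¬Z, T (Y ∨ (W → X))  //  F ¬Z, F (Y ∨ (W → X)).
      branch 1.1 (add T ¬Z, T (Y ∨ (W → X))):
        T (Y ∨ (W → X)): β-rule — branch into T Y  //  T (W → X).
          branch 1.1.1 (add T Y):
            × closes — contains both Y and ¬Y.
          branch 1.1.2 (add T (W → X)):
            T (W → X): β-rule — branch into F W  //  T X.
              branch 1.1.2.1 (add F W):
                ○ open, literals {W=false, Y=false, Z=false}.
              branch 1.1.2.2 (add T X):
                ○ open, literals {X=true, Y=false, Z=false}.
      branch 1.2 (add F ¬Z, F (Y ∨ (W → X))):
        F (Y ∨ (W → X)): α-rule — add F Y, F (W → X).
        F (W → X): α-rule — add T W, F X.
        ○ open, literals {W=true, X=false, Y=false, Z=true}.
  branch 2 (add F (¬V ↔ ¬Z)):
    F (¬V ↔ ¬Z): β-rule — branch into T ¬V, F ¬Z  //  F ¬V, T ¬Z.
      branch 2.1 (add T ¬V, F ¬Z):
        ○ open, literals {V=false, Z=true}.
      branch 2.2 (add F ¬V, T ¬Z):
        ○ open, literals {V=true, Z=false}.
1 branch closed, 5 open.
Each open branch fixes some atoms; the unmentioned ones are free. Counting distinct full assignments: branch {W=false, Y=false, Z=false} (X, V) contributes 4 new; branch {X=true, Y=false, Z=false} (W, V) contributes 2 new; branch {W=true, X=false, Y=false, Z=true} (V) contributes 2 new; branch {V=false, Z=true} (X, W, Y) contributes 7 new; branch {V=true, Z=false} (X, W, Y) contributes 5 new. Total: 20.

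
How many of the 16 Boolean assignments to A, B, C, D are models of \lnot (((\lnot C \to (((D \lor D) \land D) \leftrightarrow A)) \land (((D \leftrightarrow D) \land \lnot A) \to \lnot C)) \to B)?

4

Initial set: {T \lnot (((\lnot C \to (((D \lor D) \land D) \leftrightarrow A)) \land (((D \leftrightarrow D) \land \lnot A) \to \lnot C)) \to B)}.
T \lnot (((\lnot C \to (((D \lor D) \land D) \leftrightarrow A)) \land (((D \leftrightarrow D) \land \lnot A) \to \lnot C)) \to B): α-rule — add T ((\lnot C \to (((D \lor D) \land D) \leftrightarrow A)) \land (((D \leftrightarrow D) \land \lnot A) \to \lnot C)), F B.
T ((\lnot C \to (((D \lor D) \land D) \leftrightarrow A)) \land (((D \leftrightarrow D) \land \lnot A) \to \lnot C)): α-rule — add T (\lnot C \to (((D \lor D) \land D) \leftrightarrow A)), T (((D \leftrightarrow D) \land \lnot A) \to \lnot C).
T (\lnot C \to (((D \lor D) \land D) \leftrightarrow A)): β-rule — branch into F \lnot C  //  T (((D \lor D) \land D) \leftrightarrow A).
  branch 1 (add F \lnot C):
    T (((D \leftrightarrow D) \land \lnot A) \to \lnot C): β-rule — branch into F ((D \leftrightarrow D) \land \lnot A)  //  T \lnot C.
      branch 1.1 (add F ((D \leftrightarrow D) \land \lnot A)):
        F ((D \leftrightarrow D) \land \lnot A): β-rule — branch into F (D \leftrightarrow D)  //  F \lnot A.
          branch 1.1.1 (add F (D \leftrightarrow D)):
            F (D \leftrightarrow D): β-rule — branch into T D, F D  //  F D, T D.
              branch 1.1.1.1 (add T D, F D):
                × closes — contains both D and \lnot D.
              branch 1.1.1.2 (add F D, T D):
                × closes — contains both D and \lnot D.
          branch 1.1.2 (add F \lnot A):
            ○ open, literals {A=true, B=false, C=true}.
      branch 1.2 (add T \lnot C):
        × closes — contains both C and \lnot C.
  branch 2 (add T (((D \lor D) \land D) \leftrightarrow A)):
    T (((D \leftrightarrow D) \land \lnot A) \to \lnot C): β-rule — branch into F ((D \leftrightarrow D) \land \lnot A)  //  T \lnot C.
      branch 2.1 (add F ((D \leftrightarrow D) \land \lnot A)):
        T (((D \lor D) \land D) \leftrightarrow A): β-rule — branch into T ((D \lor D) \land D), T A  //  F ((D \lor D) \land D), F A.
          branch 2.1.1 (add T ((D \lor D) \land D), T A):
            T ((D \lor D) \land D): α-rule — add T (D \lor D), T D.
            F ((D \leftrightarrow D) \land \lnot A): β-rule — branch into F (D \leftrightarrow D)  //  F \lnot A.
              branch 2.1.1.1 (add F (D \leftrightarrow D)):
                T (D \lor D): β-rule — branch into T D  //  T D.
                  branch 2.1.1.1.1 (add T D):
                    F (D \leftrightarrow D): β-rule — branch into T D, F D  //  F D, T D.
                      branch 2.1.1.1.1.1 (add T D, F D):
                        × closes — contains both D and \lnot D.
                      branch 2.1.1.1.1.2 (add F D, T D):
                        × closes — contains both D and \lnot D.
                  branch 2.1.1.1.2 (add T D):
                    F (D \leftrightarrow D): β-rule — branch into T D, F D  //  F D, T D.
                      branch 2.1.1.1.2.1 (add T D, F D):
                        × closes — contains both D and \lnot D.
                      branch 2.1.1.1.2.2 (add F D, T D):
                        × closes — contains both D and \lnot D.
              branch 2.1.1.2 (add F \lnot A):
                T (D \lor D): β-rule — branch into T D  //  T D.
                  branch 2.1.1.2.1 (add T D):
                    ○ open, literals {A=true, B=false, D=true}.
                  branch 2.1.1.2.2 (add T D):
                    ○ open, literals {A=true, B=false, D=true}.
          branch 2.1.2 (add F ((D \lor D) \land D), F A):
            F ((D \leftrightarrow D) \land \lnot A): β-rule — branch into F (D \leftrightarrow D)  //  F \lnot A.
              branch 2.1.2.1 (add F (D \leftrightarrow D)):
                F ((D \lor D) \land D): β-rule — branch into F (D \lor D)  //  F D.
                  branch 2.1.2.1.1 (add F (D \lor D)):
                    F (D \lor D): α-rule — add F D, F D.
                    F (D \leftrightarrow D): β-rule — branch into T D, F D  //  F D, T D.
                      branch 2.1.2.1.1.1 (add T D, F D):
                        × closes — contains both D and \lnot D.
                      branch 2.1.2.1.1.2 (add F D, T D):
                        × closes — contains both D and \lnot D.
                  branch 2.1.2.1.2 (add F D):
                    F (D \leftrightarrow D): β-rule — branch into T D, F D  //  F D, T D.
                      branch 2.1.2.1.2.1 (add T D, F D):
                        × closes — contains both D and \lnot D.
                      branch 2.1.2.1.2.2 (add F D, T D):
                        × closes — contains both D and \lnot D.
              branch 2.1.2.2 (add F \lnot A):
                × closes — contains both A and \lnot A.
      branch 2.2 (add T \lnot C):
        T (((D \lor D) \land D) \leftrightarrow A): β-rule — branch into T ((D \lor D) \land D), T A  //  F ((D \lor D) \land D), F A.
          branch 2.2.1 (add T ((D \lor D) \land D), T A):
            T ((D \lor D) \land D): α-rule — add T (D \lor D), T D.
            T (D \lor D): β-rule — branch into T D  //  T D.
              branch 2.2.1.1 (add T D):
                ○ open, literals {A=true, B=false, C=false, D=true}.
              branch 2.2.1.2 (add T D):
                ○ open, literals {A=true, B=false, C=false, D=true}.
          branch 2.2.2 (add F ((D \lor D) \land D), F A):
            F ((D \lor D) \land D): β-rule — branch into F (D \lor D)  //  F D.
              branch 2.2.2.1 (add F (D \lor D)):
                F (D \lor D): α-rule — add F D, F D.
                ○ open, literals {A=false, B=false, C=false, D=false}.
              branch 2.2.2.2 (add F D):
                ○ open, literals {A=false, B=false, C=false, D=false}.
12 branches closed, 7 open.
Each open branch fixes some atoms; the unmentioned ones are free. Counting distinct full assignments: branch {A=true, B=false, C=true} (D) contributes 2 new; branch {A=true, B=false, D=true} (C) contributes 1 new; branch {A=true, B=false, D=true} (C) contributes 0 new; branch {A=true, B=false, C=false, D=true} (none free) contributes 0 new; branch {A=true, B=false, C=false, D=true} (none free) contributes 0 new; branch {A=false, B=false, C=false, D=false} (none free) contributes 1 new; branch {A=false, B=false, C=false, D=false} (none free) contributes 0 new. Total: 4.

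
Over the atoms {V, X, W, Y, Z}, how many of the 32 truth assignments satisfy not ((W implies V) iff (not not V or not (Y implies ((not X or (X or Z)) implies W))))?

4

Initial set: {not ((W implies V) iff (not not V or not (Y implies ((not X or (X or Z)) implies W))))}.
not ((W implies V) iff (not not V or not (Y implies ((not X or (X or Z)) implies W)))): β-rule — branch into (W implies V), not (not not V or not (Y implies ((not X or (X or Z)) implies W)))  //  not (W implies V), (not not V or not (Y implies ((not X or (X or Z)) implies W))).
  branch 1 (add (W implies V), not (not not V or not (Y implies ((not X or (X or Z)) implies W)))):
    not (not not V or not (Y implies ((not X or (X or Z)) implies W))): α-rule — add not not not V, not not (Y implies ((not X or (X or Z)) implies W)).
    not not not V: drop double negation, giving not V.
    (W implies V): β-rule — branch into not W  //  V.
      branch 1.1 (add not W):
        not not (Y implies ((not X or (X or Z)) implies W)): β-rule — branch into not Y  //  ((not X or (X or Z)) implies W).
          branch 1.1.1 (add not Y):
            ○ open, literals {V=false, W=false, Y=false}.
          branch 1.1.2 (add ((not X or (X or Z)) implies W)):
            ((not X or (X or Z)) implies W): β-rule — branch into not (not X or (X or Z))  //  W.
              branch 1.1.2.1 (add not (not X or (X or Z))):
                not (not X or (X or Z)): α-rule — add not not X, not (X or Z).
                not (X or Z): α-rule — add not X, not Z.
                × closes — contains both X and not X.
              branch 1.1.2.2 (add W):
                × closes — contains both W and not W.
      branch 1.2 (add V):
        × closes — contains both V and not V.
  branch 2 (add not (W implies V), (not not V or not (Y implies ((not X or (X or Z)) implies W)))):
    not (W implies V): α-rule — add W, not V.
    (not not V or not (Y implies ((not X or (X or Z)) implies W))): β-rule — branch into not not V  //  not (Y implies ((not X or (X or Z)) implies W)).
      branch 2.1 (add not not V):
        not not V: drop double negation, giving V.
        × closes — contains both V and not V.
      branch 2.2 (add not (Y implies ((not X or (X or Z)) implies W))):
        not (Y implies ((not X or (X or Z)) implies W)): α-rule — add Y, not ((not X or (X or Z)) implies W).
        not ((not X or (X or Z)) implies W): α-rule — add (not X or (X or Z)), not W.
        × closes — contains both W and not W.
5 branches closed, 1 open.
Each open branch fixes some atoms; the unmentioned ones are free. Counting distinct full assignments: branch {V=false, W=false, Y=false} (X, Z) contributes 4 new. Total: 4.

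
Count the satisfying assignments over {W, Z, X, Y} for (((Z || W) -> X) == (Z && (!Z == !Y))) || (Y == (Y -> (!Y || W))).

Initial set: {((((Z || W) -> X) == (Z && (!Z == !Y))) || (Y == (Y -> (!Y || W))))}.
((((Z || W) -> X) == (Z && (!Z == !Y))) || (Y == (Y -> (!Y || W)))): β-rule — branch into (((Z || W) -> X) == (Z && (!Z == !Y)))  //  (Y == (Y -> (!Y || W))).
  branch 1 (add (((Z || W) -> X) == (Z && (!Z == !Y)))):
    (((Z || W) -> X) == (Z && (!Z == !Y))): β-rule — branch into ((Z || W) -> X), (Z && (!Z == !Y))  //  !((Z || W) -> X), !(Z && (!Z == !Y)).
      branch 1.1 (add ((Z || W) -> X), (Z && (!Z == !Y))):
        (Z && (!Z == !Y)): α-rule — add Z, (!Z == !Y).
        ((Z || W) -> X): β-rule — branch into !(Z || W)  //  X.
          branch 1.1.1 (add !(Z || W)):
            !(Z || W): α-rule — add !Z, !W.
            × closes — contains both Z and !Z.
          branch 1.1.2 (add X):
            (!Z == !Y): β-rule — branch into !Z, !Y  //  !!Z, !!Y.
              branch 1.1.2.1 (add !Z, !Y):
                × closes — contains both Z and !Z.
              branch 1.1.2.2 (add !!Z, !!Y):
                ○ open, literals {X=1, Y=1, Z=1}.
      branch 1.2 (add !((Z || W) -> X), !(Z && (!Z == !Y))):
        !((Z || W) -> X): α-rule — add (Z || W), !X.
        !(Z && (!Z == !Y)): β-rule — branch into !Z  //  !(!Z == !Y).
          branch 1.2.1 (add !Z):
            (Z || W): β-rule — branch into Z  //  W.
              branch 1.2.1.1 (add Z):
                × closes — contains both Z and !Z.
              branch 1.2.1.2 (add W):
                ○ open, literals {W=1, X=0, Z=0}.
          branch 1.2.2 (add !(!Z == !Y)):
            (Z || W): β-rule — branch into Z  //  W.
              branch 1.2.2.1 (add Z):
                !(!Z == !Y): β-rule — branch into !Z, !!Y  //  !!Z, !Y.
                  branch 1.2.2.1.1 (add !Z, !!Y):
                    × closes — contains both Z and !Z.
                  branch 1.2.2.1.2 (add !!Z, !Y):
                    ○ open, literals {X=0, Y=0, Z=1}.
              branch 1.2.2.2 (add W):
                !(!Z == !Y): β-rule — branch into !Z, !!Y  //  !!Z, !Y.
                  branch 1.2.2.2.1 (add !Z, !!Y):
                    ○ open, literals {W=1, X=0, Y=1, Z=0}.
                  branch 1.2.2.2.2 (add !!Z, !Y):
                    ○ open, literals {W=1, X=0, Y=0, Z=1}.
  branch 2 (add (Y == (Y -> (!Y || W)))):
    (Y == (Y -> (!Y || W))): β-rule — branch into Y, (Y -> (!Y || W))  //  !Y, !(Y -> (!Y || W)).
      branch 2.1 (add Y, (Y -> (!Y || W))):
        (Y -> (!Y || W)): β-rule — branch into !Y  //  (!Y || W).
          branch 2.1.1 (add !Y):
            × closes — contains both Y and !Y.
          branch 2.1.2 (add (!Y || W)):
            (!Y || W): β-rule — branch into !Y  //  W.
              branch 2.1.2.1 (add !Y):
                × closes — contains both Y and !Y.
              branch 2.1.2.2 (add W):
                ○ open, literals {W=1, Y=1}.
      branch 2.2 (add !Y, !(Y -> (!Y || W))):
        !(Y -> (!Y || W)): α-rule — add Y, !(!Y || W).
        × closes — contains both Y and !Y.
7 branches closed, 6 open.
Each open branch fixes some atoms; the unmentioned ones are free. Counting distinct full assignments: branch {X=1, Y=1, Z=1} (W) contributes 2 new; branch {W=1, X=0, Z=0} (Y) contributes 2 new; branch {X=0, Y=0, Z=1} (W) contributes 2 new; branch {W=1, X=0, Y=1, Z=0} (none free) contributes 0 new; branch {W=1, X=0, Y=0, Z=1} (none free) contributes 0 new; branch {W=1, Y=1} (Z, X) contributes 2 new. Total: 8.

8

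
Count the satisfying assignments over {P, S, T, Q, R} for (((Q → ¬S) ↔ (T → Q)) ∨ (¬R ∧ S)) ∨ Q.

Initial set: {((((Q → ¬S) ↔ (T → Q)) ∨ (¬R ∧ S)) ∨ Q)}.
((((Q → ¬S) ↔ (T → Q)) ∨ (¬R ∧ S)) ∨ Q): β-rule — branch into (((Q → ¬S) ↔ (T → Q)) ∨ (¬R ∧ S))  //  Q.
  branch 1 (add (((Q → ¬S) ↔ (T → Q)) ∨ (¬R ∧ S))):
    (((Q → ¬S) ↔ (T → Q)) ∨ (¬R ∧ S)): β-rule — branch into ((Q → ¬S) ↔ (T → Q))  //  (¬R ∧ S).
      branch 1.1 (add ((Q → ¬S) ↔ (T → Q))):
        ((Q → ¬S) ↔ (T → Q)): β-rule — branch into (Q → ¬S), (T → Q)  //  ¬(Q → ¬S), ¬(T → Q).
          branch 1.1.1 (add (Q → ¬S), (T → Q)):
            (Q → ¬S): β-rule — branch into ¬Q  //  ¬S.
              branch 1.1.1.1 (add ¬Q):
                (T → Q): β-rule — branch into ¬T  //  Q.
                  branch 1.1.1.1.1 (add ¬T):
                    ○ open, literals {Q=false, T=false}.
                  branch 1.1.1.1.2 (add Q):
                    × closes — contains both Q and ¬Q.
              branch 1.1.1.2 (add ¬S):
                (T → Q): β-rule — branch into ¬T  //  Q.
                  branch 1.1.1.2.1 (add ¬T):
                    ○ open, literals {S=false, T=false}.
                  branch 1.1.1.2.2 (add Q):
                    ○ open, literals {Q=true, S=false}.
          branch 1.1.2 (add ¬(Q → ¬S), ¬(T → Q)):
            ¬(Q → ¬S): α-rule — add Q, ¬¬S.
            ¬(T → Q): α-rule — add T, ¬Q.
            × closes — contains both Q and ¬Q.
      branch 1.2 (add (¬R ∧ S)):
        (¬R ∧ S): α-rule — add ¬R, S.
        ○ open, literals {R=false, S=true}.
  branch 2 (add Q):
    ○ open, literals {Q=true}.
2 branches closed, 5 open.
Each open branch fixes some atoms; the unmentioned ones are free. Counting distinct full assignments: branch {Q=false, T=false} (P, S, R) contributes 8 new; branch {S=false, T=false} (P, Q, R) contributes 4 new; branch {Q=true, S=false} (P, T, R) contributes 4 new; branch {R=false, S=true} (P, T, Q) contributes 6 new; branch {Q=true} (P, S, T, R) contributes 4 new. Total: 26.

26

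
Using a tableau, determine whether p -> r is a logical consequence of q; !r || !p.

No

Initial set: {q; (!r || !p); !(p -> r)}.
!(p -> r): α-rule — add p, !r.
(!r || !p): β-rule — branch into !r  //  !p.
  branch 1 (add !r):
    ○ open, literals {p=T, q=T, r=F}.
  branch 2 (add !p):
    × closes — contains both p and !p.
1 branch closed, 1 open.
An open branch gives a countermodel: p=T, q=T, r=F (unmentioned atoms arbitrary); the premises hold there but the conclusion fails.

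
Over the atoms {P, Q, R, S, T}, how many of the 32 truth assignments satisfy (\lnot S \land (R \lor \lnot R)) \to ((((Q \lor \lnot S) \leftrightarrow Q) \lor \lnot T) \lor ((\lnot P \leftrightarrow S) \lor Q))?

Initial set: {((\lnot S \land (R \lor \lnot R)) \to ((((Q \lor \lnot S) \leftrightarrow Q) \lor \lnot T) \lor ((\lnot P \leftrightarrow S) \lor Q)))}.
((\lnot S \land (R \lor \lnot R)) \to ((((Q \lor \lnot S) \leftrightarrow Q) \lor \lnot T) \lor ((\lnot P \leftrightarrow S) \lor Q))): β-rule — branch into \lnot (\lnot S \land (R \lor \lnot R))  //  ((((Q \lor \lnot S) \leftrightarrow Q) \lor \lnot T) \lor ((\lnot P \leftrightarrow S) \lor Q)).
  branch 1 (add \lnot (\lnot S \land (R \lor \lnot R))):
    \lnot (\lnot S \land (R \lor \lnot R)): β-rule — branch into \lnot \lnot S  //  \lnot (R \lor \lnot R).
      branch 1.1 (add \lnot \lnot S):
        ○ open, literals {S=T}.
      branch 1.2 (add \lnot (R \lor \lnot R)):
        \lnot (R \lor \lnot R): α-rule — add \lnot R, \lnot \lnot R.
        × closes — contains both R and \lnot R.
  branch 2 (add ((((Q \lor \lnot S) \leftrightarrow Q) \lor \lnot T) \lor ((\lnot P \leftrightarrow S) \lor Q))):
    ((((Q \lor \lnot S) \leftrightarrow Q) \lor \lnot T) \lor ((\lnot P \leftrightarrow S) \lor Q)): β-rule — branch into (((Q \lor \lnot S) \leftrightarrow Q) \lor \lnot T)  //  ((\lnot P \leftrightarrow S) \lor Q).
      branch 2.1 (add (((Q \lor \lnot S) \leftrightarrow Q) \lor \lnot T)):
        (((Q \lor \lnot S) \leftrightarrow Q) \lor \lnot T): β-rule — branch into ((Q \lor \lnot S) \leftrightarrow Q)  //  \lnot T.
          branch 2.1.1 (add ((Q \lor \lnot S) \leftrightarrow Q)):
            ((Q \lor \lnot S) \leftrightarrow Q): β-rule — branch into (Q \lor \lnot S), Q  //  \lnot (Q \lor \lnot S), \lnot Q.
              branch 2.1.1.1 (add (Q \lor \lnot S), Q):
                (Q \lor \lnot S): β-rule — branch into Q  //  \lnot S.
                  branch 2.1.1.1.1 (add Q):
                    ○ open, literals {Q=T}.
                  branch 2.1.1.1.2 (add \lnot S):
                    ○ open, literals {Q=T, S=F}.
              branch 2.1.1.2 (add \lnot (Q \lor \lnot S), \lnot Q):
                \lnot (Q \lor \lnot S): α-rule — add \lnot Q, \lnot \lnot S.
                ○ open, literals {Q=F, S=T}.
          branch 2.1.2 (add \lnot T):
            ○ open, literals {T=F}.
      branch 2.2 (add ((\lnot P \leftrightarrow S) \lor Q)):
        ((\lnot P \leftrightarrow S) \lor Q): β-rule — branch into (\lnot P \leftrightarrow S)  //  Q.
          branch 2.2.1 (add (\lnot P \leftrightarrow S)):
            (\lnot P \leftrightarrow S): β-rule — branch into \lnot P, S  //  \lnot \lnot P, \lnot S.
              branch 2.2.1.1 (add \lnot P, S):
                ○ open, literals {P=F, S=T}.
              branch 2.2.1.2 (add \lnot \lnot P, \lnot S):
                ○ open, literals {P=T, S=F}.
          branch 2.2.2 (add Q):
            ○ open, literals {Q=T}.
1 branch closed, 8 open.
Each open branch fixes some atoms; the unmentioned ones are free. Counting distinct full assignments: branch {S=T} (P, Q, R, T) contributes 16 new; branch {Q=T} (P, R, S, T) contributes 8 new; branch {Q=T, S=F} (P, R, T) contributes 0 new; branch {Q=F, S=T} (P, R, T) contributes 0 new; branch {T=F} (P, Q, R, S) contributes 4 new; branch {P=F, S=T} (Q, R, T) contributes 0 new; branch {P=T, S=F} (Q, R, T) contributes 2 new; branch {Q=T} (P, R, S, T) contributes 0 new. Total: 30.

30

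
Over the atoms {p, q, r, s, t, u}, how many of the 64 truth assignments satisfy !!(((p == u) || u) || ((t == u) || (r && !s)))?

58

Initial set: {!!(((p == u) || u) || ((t == u) || (r && !s)))}.
!!(((p == u) || u) || ((t == u) || (r && !s))): drop double negation, giving (((p == u) || u) || ((t == u) || (r && !s))).
(((p == u) || u) || ((t == u) || (r && !s))): β-rule — branch into ((p == u) || u)  //  ((t == u) || (r && !s)).
  branch 1 (add ((p == u) || u)):
    ((p == u) || u): β-rule — branch into (p == u)  //  u.
      branch 1.1 (add (p == u)):
        (p == u): β-rule — branch into p, u  //  !p, !u.
          branch 1.1.1 (add p, u):
            ○ open, literals {p=T, u=T}.
          branch 1.1.2 (add !p, !u):
            ○ open, literals {p=F, u=F}.
      branch 1.2 (add u):
        ○ open, literals {u=T}.
  branch 2 (add ((t == u) || (r && !s))):
    ((t == u) || (r && !s)): β-rule — branch into (t == u)  //  (r && !s).
      branch 2.1 (add (t == u)):
        (t == u): β-rule — branch into t, u  //  !t, !u.
          branch 2.1.1 (add t, u):
            ○ open, literals {t=T, u=T}.
          branch 2.1.2 (add !t, !u):
            ○ open, literals {t=F, u=F}.
      branch 2.2 (add (r && !s)):
        (r && !s): α-rule — add r, !s.
        ○ open, literals {r=T, s=F}.
0 branches closed, 6 open.
Each open branch fixes some atoms; the unmentioned ones are free. Counting distinct full assignments: branch {p=T, u=T} (q, r, s, t) contributes 16 new; branch {p=F, u=F} (q, r, s, t) contributes 16 new; branch {u=T} (p, q, r, s, t) contributes 16 new; branch {t=T, u=T} (p, q, r, s) contributes 0 new; branch {t=F, u=F} (p, q, r, s) contributes 8 new; branch {r=T, s=F} (p, q, t, u) contributes 2 new. Total: 58.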